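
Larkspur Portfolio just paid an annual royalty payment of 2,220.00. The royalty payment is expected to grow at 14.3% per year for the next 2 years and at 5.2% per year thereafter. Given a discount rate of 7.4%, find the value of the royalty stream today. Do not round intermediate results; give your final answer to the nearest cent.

D_1 = 2537.46000
D_2 = 2900.31678
Terminal value at year 2: TV = D_2×(1+g_2)/(r−g_2) = 3051.13325/0.022 = 138687.87512
P_0 = D_1/(1+r)^1 + D_2/(1+r)^2 + TV/(1+r)^2
    = 2362.62570 + 2514.41450 + 120234.72974 = 125111.76993

125111.77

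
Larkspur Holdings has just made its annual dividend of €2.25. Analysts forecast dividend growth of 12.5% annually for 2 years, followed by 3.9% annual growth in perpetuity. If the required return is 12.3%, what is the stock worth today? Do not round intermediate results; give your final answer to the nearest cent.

D_1 = 2.53125
D_2 = 2.84766
Terminal value at year 2: TV = D_2×(1+g_2)/(r−g_2) = 2.95871/0.084 = 35.22280
P_0 = D_1/(1+r)^1 + D_2/(1+r)^2 + TV/(1+r)^2
    = 2.25401 + 2.25802 + 27.92957 = 32.44160

€32.44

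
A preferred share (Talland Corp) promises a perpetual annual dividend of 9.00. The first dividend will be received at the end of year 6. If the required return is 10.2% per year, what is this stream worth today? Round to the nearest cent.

Value at end of year 5: C / r = 9.00 / 0.102 = 88.2353
Discount to today: PV = 88.2353 / (1 + 0.102)^5 = 88.2353 / 1.625204 = 54.29

54.29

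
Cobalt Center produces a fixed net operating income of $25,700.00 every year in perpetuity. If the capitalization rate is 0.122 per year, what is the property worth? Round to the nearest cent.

$210655.74

Level perpetuity: PV = C / r = $25,700.00 / 0.122 = $210,655.74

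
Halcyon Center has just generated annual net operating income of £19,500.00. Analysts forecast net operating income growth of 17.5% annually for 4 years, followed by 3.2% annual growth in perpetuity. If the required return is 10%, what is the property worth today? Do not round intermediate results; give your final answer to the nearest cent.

£477521.85

D_1 = 22912.50000
D_2 = 26922.18750
D_3 = 31633.57031
D_4 = 37169.44512
Terminal value at year 4: TV = D_4×(1+g_2)/(r−g_2) = 38358.86736/0.068 = 564100.99060
P_0 = D_1/(1+r)^1 + D_2/(1+r)^2 + D_3/(1+r)^3 + D_4/(1+r)^4 + TV/(1+r)^4
    = 20829.54545 + 22249.74174 + 23766.76958 + 25387.23114 + 385288.56677 = 477521.85468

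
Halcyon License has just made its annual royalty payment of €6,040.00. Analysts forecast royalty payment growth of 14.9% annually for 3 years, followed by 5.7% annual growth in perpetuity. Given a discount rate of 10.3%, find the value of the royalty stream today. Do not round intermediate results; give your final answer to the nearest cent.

D_1 = 6939.96000
D_2 = 7974.01404
D_3 = 9162.14213
Terminal value at year 3: TV = D_3×(1+g_2)/(r−g_2) = 9684.38423/0.046 = 210530.09203
P_0 = D_1/(1+r)^1 + D_2/(1+r)^2 + D_3/(1+r)^3 + TV/(1+r)^3
    = 6291.89483 + 6554.29480 + 6827.63801 + 156887.24727 = 176561.07491

€176561.07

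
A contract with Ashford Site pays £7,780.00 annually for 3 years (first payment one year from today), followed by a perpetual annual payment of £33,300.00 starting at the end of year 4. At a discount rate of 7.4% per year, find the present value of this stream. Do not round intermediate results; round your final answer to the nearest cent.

£383513.90

PV of 3-year annuity: £7,780.00 × [1 − (1+0.074)^−3] / 0.074 = 20268.88107
Perpetuity value at year 3: £33,300.00 / 0.074 = 450000.00000
PV of perpetuity: 450000.00000 / (1+0.074)^3 = 363245.02062
Total PV = 20268.88107 + 363245.02062 = 383513.90169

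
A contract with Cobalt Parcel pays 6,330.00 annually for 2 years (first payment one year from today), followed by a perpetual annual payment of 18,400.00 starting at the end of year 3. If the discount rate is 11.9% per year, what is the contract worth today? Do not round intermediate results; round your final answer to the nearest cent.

134196.10

PV of 2-year annuity: 6,330.00 × [1 − (1+0.119)^−2] / 0.119 = 10712.09693
Perpetuity value at year 2: 18,400.00 / 0.119 = 154621.84874
PV of perpetuity: 154621.84874 / (1+0.119)^2 = 123483.99985
Total PV = 10712.09693 + 123483.99985 = 134196.09678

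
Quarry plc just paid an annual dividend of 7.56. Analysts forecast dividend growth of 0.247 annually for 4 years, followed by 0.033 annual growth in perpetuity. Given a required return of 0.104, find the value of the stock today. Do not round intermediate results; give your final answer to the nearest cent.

D_1 = 9.42732
D_2 = 11.75587
D_3 = 14.65957
D_4 = 18.28048
Terminal value at year 4: TV = D_4×(1+g_2)/(r−g_2) = 18.88374/0.071 = 265.96812
P_0 = D_1/(1+r)^1 + D_2/(1+r)^2 + D_3/(1+r)^3 + D_4/(1+r)^4 + TV/(1+r)^4
    = 8.53924 + 9.64532 + 10.89467 + 12.30584 + 179.04133 = 220.42639

220.43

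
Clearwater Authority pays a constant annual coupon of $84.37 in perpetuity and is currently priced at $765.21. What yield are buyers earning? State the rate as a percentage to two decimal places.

P = C/r ⇒ r = C/P = $84.37/$765.21 = 0.110257

11.03%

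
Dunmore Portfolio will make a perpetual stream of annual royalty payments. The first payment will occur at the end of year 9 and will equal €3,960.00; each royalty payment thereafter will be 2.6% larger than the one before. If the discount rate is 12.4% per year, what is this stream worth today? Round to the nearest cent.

€15861.29

Value at end of year 8: C₁ / (r − g) = €3,960.00 / (0.124 − 0.026) = €40,408.1633
Discount to today: PV = €40,408.1633 / (1 + 0.124)^8 = €40,408.1633 / 2.547596 = €15,861.29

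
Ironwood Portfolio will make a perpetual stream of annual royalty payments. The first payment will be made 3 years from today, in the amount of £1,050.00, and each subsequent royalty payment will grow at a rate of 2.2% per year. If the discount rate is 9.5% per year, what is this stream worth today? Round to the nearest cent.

Value at end of year 2: C₁ / (r − g) = £1,050.00 / (0.095 − 0.022) = £14,383.5616
Discount to today: PV = £14,383.5616 / (1 + 0.095)^2 = £14,383.5616 / 1.199025 = £11,996.05

£11996.05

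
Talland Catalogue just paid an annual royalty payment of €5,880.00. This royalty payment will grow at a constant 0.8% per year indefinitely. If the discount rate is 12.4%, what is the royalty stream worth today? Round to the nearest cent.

D₁ = D₀ × (1 + g) = €5,880.00 × 1.008 = €5,927.0400
Growing perpetuity: P = D₁ / (r − g) = €5,927.0400 / (0.124 − 0.008) = €51,095.17

€51095.17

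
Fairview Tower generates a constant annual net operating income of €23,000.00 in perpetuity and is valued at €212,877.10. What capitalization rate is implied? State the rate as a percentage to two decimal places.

P = C/r ⇒ r = C/P = €23,000.00/€212,877.10 = 0.108044

10.80%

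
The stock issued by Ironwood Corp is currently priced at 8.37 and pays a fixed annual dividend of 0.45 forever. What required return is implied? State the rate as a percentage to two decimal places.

5.38%

P = C/r ⇒ r = C/P = 0.45/8.37 = 0.053763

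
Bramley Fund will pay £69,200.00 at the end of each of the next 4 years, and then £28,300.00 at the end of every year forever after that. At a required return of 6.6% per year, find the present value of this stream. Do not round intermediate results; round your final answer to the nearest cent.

£568585.07

PV of 4-year annuity: £69,200.00 × [1 − (1+0.066)^−4] / 0.066 = 236527.26914
Perpetuity value at year 4: £28,300.00 / 0.066 = 428787.87879
PV of perpetuity: 428787.87879 / (1+0.066)^4 = 332057.79618
Total PV = 236527.26914 + 332057.79618 = 568585.06532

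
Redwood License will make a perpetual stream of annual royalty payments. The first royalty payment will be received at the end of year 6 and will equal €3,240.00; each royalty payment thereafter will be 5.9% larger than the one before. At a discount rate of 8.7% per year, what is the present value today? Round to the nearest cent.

Value at end of year 5: C₁ / (r − g) = €3,240.00 / (0.087 − 0.059) = €115,714.2857
Discount to today: PV = €115,714.2857 / (1 + 0.087)^5 = €115,714.2857 / 1.517566 = €76,249.90

€76249.90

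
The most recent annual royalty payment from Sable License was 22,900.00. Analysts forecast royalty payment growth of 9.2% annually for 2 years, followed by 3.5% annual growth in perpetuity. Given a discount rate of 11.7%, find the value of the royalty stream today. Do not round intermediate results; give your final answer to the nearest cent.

320522.99

D_1 = 25006.80000
D_2 = 27307.42560
Terminal value at year 2: TV = D_2×(1+g_2)/(r−g_2) = 28263.18550/0.082 = 344672.99385
P_0 = D_1/(1+r)^1 + D_2/(1+r)^2 + TV/(1+r)^2
    = 22387.46643 + 21886.40406 + 276249.12446 = 320522.99496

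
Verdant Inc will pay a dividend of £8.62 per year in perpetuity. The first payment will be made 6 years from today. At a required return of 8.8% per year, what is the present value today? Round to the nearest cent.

Value at end of year 5: C / r = £8.62 / 0.088 = £97.9545
Discount to today: PV = £97.9545 / (1 + 0.088)^5 = £97.9545 / 1.524560 = £64.25

£64.25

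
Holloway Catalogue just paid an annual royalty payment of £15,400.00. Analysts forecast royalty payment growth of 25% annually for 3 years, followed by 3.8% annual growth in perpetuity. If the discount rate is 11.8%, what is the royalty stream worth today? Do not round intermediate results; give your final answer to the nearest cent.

D_1 = 19250.00000
D_2 = 24062.50000
D_3 = 30078.12500
Terminal value at year 3: TV = D_3×(1+g_2)/(r−g_2) = 31221.09375/0.08 = 390263.67188
P_0 = D_1/(1+r)^1 + D_2/(1+r)^2 + D_3/(1+r)^3 + TV/(1+r)^3
    = 17218.24687 + 19251.17047 + 21524.11725 + 279275.42136 = 337268.95595

£337268.96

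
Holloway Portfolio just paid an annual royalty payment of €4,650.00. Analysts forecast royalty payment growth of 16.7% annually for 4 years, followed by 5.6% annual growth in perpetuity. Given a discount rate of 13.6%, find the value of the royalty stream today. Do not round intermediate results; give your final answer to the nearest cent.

€88263.23

D_1 = 5426.55000
D_2 = 6332.78385
D_3 = 7390.35875
D_4 = 8624.54866
Terminal value at year 4: TV = D_4×(1+g_2)/(r−g_2) = 9107.52339/0.08 = 113844.04237
P_0 = D_1/(1+r)^1 + D_2/(1+r)^2 + D_3/(1+r)^3 + D_4/(1+r)^4 + TV/(1+r)^4
    = 4776.89261 + 4907.24795 + 5041.16053 + 5178.72741 + 68359.20176 = 88263.23025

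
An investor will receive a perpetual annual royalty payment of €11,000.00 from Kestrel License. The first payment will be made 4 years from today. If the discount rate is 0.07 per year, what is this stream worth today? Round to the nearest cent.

€128275.38

Value at end of year 3: C / r = €11,000.00 / 0.07 = €157,142.8571
Discount to today: PV = €157,142.8571 / (1 + 0.07)^3 = €157,142.8571 / 1.225043 = €128,275.38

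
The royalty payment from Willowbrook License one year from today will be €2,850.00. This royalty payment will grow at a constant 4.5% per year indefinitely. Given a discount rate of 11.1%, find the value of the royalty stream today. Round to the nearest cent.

€43181.82

Growing perpetuity: P = D₁ / (r − g) = €2,850.0000 / (0.111 − 0.045) = €43,181.82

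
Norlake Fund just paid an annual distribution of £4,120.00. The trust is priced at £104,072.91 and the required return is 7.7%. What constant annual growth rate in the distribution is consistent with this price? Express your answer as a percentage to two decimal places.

P = D₀(1+g)/(r−g) ⇒ P(r−g) = D₀(1+g) ⇒ g(P+D₀) = P·r − D₀
g = (P·r − D₀)/(P + D₀) = (£104,072.91×0.077 − £4,120.00) / (£104,072.91 + £4,120.00) = 0.035988

3.60%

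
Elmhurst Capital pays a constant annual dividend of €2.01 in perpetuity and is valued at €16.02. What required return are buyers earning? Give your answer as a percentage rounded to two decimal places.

12.55%

P = C/r ⇒ r = C/P = €2.01/€16.02 = 0.125468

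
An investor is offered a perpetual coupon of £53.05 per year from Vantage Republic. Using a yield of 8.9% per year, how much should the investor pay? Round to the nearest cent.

Level perpetuity: PV = C / r = £53.05 / 0.089 = £596.07

£596.07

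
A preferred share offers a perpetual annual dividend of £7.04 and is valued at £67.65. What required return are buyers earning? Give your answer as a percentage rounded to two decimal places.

P = C/r ⇒ r = C/P = £7.04/£67.65 = 0.104065

10.41%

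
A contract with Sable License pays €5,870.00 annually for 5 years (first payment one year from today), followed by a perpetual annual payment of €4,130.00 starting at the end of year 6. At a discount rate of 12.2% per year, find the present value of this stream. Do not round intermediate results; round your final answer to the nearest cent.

€40093.82

PV of 5-year annuity: €5,870.00 × [1 − (1+0.122)^−5] / 0.122 = 21055.61433
Perpetuity value at year 5: €4,130.00 / 0.122 = 33852.45902
PV of perpetuity: 33852.45902 / (1+0.122)^5 = 19038.20226
Total PV = 21055.61433 + 19038.20226 = 40093.81659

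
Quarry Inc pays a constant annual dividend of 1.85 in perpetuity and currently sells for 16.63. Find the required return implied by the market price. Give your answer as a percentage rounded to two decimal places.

11.12%

P = C/r ⇒ r = C/P = 1.85/16.63 = 0.111245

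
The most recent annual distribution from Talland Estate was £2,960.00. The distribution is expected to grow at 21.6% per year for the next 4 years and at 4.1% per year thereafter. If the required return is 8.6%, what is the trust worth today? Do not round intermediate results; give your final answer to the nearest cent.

D_1 = 3599.36000
D_2 = 4376.82176
D_3 = 5322.21526
D_4 = 6471.81376
Terminal value at year 4: TV = D_4×(1+g_2)/(r−g_2) = 6737.15812/0.045 = 149714.62490
P_0 = D_1/(1+r)^1 + D_2/(1+r)^2 + D_3/(1+r)^3 + D_4/(1+r)^4 + TV/(1+r)^4
    = 3314.32781 + 3711.07055 + 4155.30551 + 4652.71777 + 107632.87118 = 123466.29282

£123466.29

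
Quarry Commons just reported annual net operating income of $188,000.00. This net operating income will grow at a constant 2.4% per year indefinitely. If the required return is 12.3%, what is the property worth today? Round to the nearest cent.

D₁ = D₀ × (1 + g) = $188,000.00 × 1.024 = $192,512.0000
Growing perpetuity: P = D₁ / (r − g) = $192,512.0000 / (0.123 − 0.024) = $1,944,565.66

$1944565.66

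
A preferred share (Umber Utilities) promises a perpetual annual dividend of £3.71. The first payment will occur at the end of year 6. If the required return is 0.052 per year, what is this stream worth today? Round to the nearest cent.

Value at end of year 5: C / r = £3.71 / 0.052 = £71.3462
Discount to today: PV = £71.3462 / (1 + 0.052)^5 = £71.3462 / 1.288483 = £55.37

£55.37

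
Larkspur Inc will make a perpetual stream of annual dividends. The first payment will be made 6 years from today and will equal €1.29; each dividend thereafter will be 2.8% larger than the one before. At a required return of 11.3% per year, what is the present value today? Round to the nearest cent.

€8.89

Value at end of year 5: C₁ / (r − g) = €1.29 / (0.113 − 0.028) = €15.1765
Discount to today: PV = €15.1765 / (1 + 0.113)^5 = €15.1765 / 1.707953 = €8.89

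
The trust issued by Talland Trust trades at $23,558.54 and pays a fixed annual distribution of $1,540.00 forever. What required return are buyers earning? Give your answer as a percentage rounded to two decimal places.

6.54%

P = C/r ⇒ r = C/P = $1,540.00/$23,558.54 = 0.065369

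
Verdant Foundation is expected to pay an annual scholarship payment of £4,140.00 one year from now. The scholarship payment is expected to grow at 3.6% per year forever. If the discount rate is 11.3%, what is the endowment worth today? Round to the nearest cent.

Growing perpetuity: P = D₁ / (r − g) = £4,140.0000 / (0.113 − 0.036) = £53,766.23

£53766.23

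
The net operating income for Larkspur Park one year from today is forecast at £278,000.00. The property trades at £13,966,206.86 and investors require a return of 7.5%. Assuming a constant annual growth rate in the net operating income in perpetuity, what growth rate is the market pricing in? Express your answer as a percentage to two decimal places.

5.51%

P = D₁/(r−g) ⇒ g = r − D₁/P = 0.075 − £278,000.00/£13,966,206.86 = 0.055095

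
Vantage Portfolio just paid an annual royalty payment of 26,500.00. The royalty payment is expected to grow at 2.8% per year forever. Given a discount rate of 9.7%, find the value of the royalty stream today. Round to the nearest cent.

D₁ = D₀ × (1 + g) = 26,500.00 × 1.028 = 27,242.0000
Growing perpetuity: P = D₁ / (r − g) = 27,242.0000 / (0.097 − 0.028) = 394,811.59

394811.59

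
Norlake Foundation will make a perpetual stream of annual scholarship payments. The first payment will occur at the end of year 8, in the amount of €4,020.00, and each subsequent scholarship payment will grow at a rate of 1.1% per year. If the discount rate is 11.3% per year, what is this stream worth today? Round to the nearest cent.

Value at end of year 7: C₁ / (r − g) = €4,020.00 / (0.113 − 0.011) = €39,411.7647
Discount to today: PV = €39,411.7647 / (1 + 0.113)^7 = €39,411.7647 / 2.115759 = €18,627.72

€18627.72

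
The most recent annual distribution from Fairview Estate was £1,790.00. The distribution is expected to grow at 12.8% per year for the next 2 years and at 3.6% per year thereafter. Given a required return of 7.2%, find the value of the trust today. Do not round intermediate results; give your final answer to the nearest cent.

£60900.07

D_1 = 2019.12000
D_2 = 2277.56736
Terminal value at year 2: TV = D_2×(1+g_2)/(r−g_2) = 2359.55978/0.036 = 65543.32736
P_0 = D_1/(1+r)^1 + D_2/(1+r)^2 + TV/(1+r)^2
    = 1883.50746 + 1981.89964 + 57034.66752 = 60900.07463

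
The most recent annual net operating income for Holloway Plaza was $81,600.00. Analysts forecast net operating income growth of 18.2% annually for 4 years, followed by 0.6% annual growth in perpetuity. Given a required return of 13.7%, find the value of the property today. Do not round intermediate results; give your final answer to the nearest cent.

D_1 = 96451.20000
D_2 = 114005.31840
D_3 = 134754.28635
D_4 = 159279.56646
Terminal value at year 4: TV = D_4×(1+g_2)/(r−g_2) = 160235.24386/0.131 = 1223169.80048
P_0 = D_1/(1+r)^1 + D_2/(1+r)^2 + D_3/(1+r)^3 + D_4/(1+r)^4 + TV/(1+r)^4
    = 84829.55145 + 88186.92156 + 91677.16912 + 95305.55312 + 731888.44609 = 1091887.64133

$1091887.64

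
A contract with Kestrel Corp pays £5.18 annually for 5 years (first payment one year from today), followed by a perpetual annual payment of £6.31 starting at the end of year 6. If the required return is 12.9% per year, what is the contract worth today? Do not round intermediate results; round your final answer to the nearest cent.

PV of 5-year annuity: £5.18 × [1 − (1+0.129)^−5] / 0.129 = 18.26380
Perpetuity value at year 5: £6.31 / 0.129 = 48.91473
PV of perpetuity: 48.91473 / (1+0.129)^5 = 26.66674
Total PV = 18.26380 + 26.66674 = 44.93054

£44.93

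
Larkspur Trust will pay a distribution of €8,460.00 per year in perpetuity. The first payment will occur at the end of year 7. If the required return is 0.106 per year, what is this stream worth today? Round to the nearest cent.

€43604.74

Value at end of year 6: C / r = €8,460.00 / 0.106 = €79,811.3208
Discount to today: PV = €79,811.3208 / (1 + 0.106)^6 = €79,811.3208 / 1.830336 = €43,604.74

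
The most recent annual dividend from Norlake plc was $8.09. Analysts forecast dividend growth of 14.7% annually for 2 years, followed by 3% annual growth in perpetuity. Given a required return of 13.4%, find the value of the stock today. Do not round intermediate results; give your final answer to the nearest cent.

$98.43

D_1 = 9.27923
D_2 = 10.64328
Terminal value at year 2: TV = D_2×(1+g_2)/(r−g_2) = 10.96258/0.104 = 105.40938
P_0 = D_1/(1+r)^1 + D_2/(1+r)^2 + TV/(1+r)^2
    = 8.18274 + 8.27655 + 81.96966 = 98.42895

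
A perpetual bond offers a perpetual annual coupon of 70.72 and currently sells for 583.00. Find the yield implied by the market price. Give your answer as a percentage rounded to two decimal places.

12.13%

P = C/r ⇒ r = C/P = 70.72/583.00 = 0.121304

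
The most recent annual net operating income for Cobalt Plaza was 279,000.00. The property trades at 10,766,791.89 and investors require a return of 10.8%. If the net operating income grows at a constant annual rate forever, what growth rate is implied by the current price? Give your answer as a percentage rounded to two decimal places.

P = D₀(1+g)/(r−g) ⇒ P(r−g) = D₀(1+g) ⇒ g(P+D₀) = P·r − D₀
g = (P·r − D₀)/(P + D₀) = (10,766,791.89×0.108 − 279,000.00) / (10,766,791.89 + 279,000.00) = 0.080014

8.00%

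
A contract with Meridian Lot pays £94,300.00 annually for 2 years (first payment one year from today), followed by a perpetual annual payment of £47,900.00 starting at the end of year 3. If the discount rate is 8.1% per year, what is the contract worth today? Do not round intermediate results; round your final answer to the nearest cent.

PV of 2-year annuity: £94,300.00 × [1 − (1+0.081)^−2] / 0.081 = 167931.58423
Perpetuity value at year 2: £47,900.00 / 0.081 = 591358.02469
PV of perpetuity: 591358.02469 / (1+0.081)^2 = 506056.61552
Total PV = 167931.58423 + 506056.61552 = 673988.19975

£673988.20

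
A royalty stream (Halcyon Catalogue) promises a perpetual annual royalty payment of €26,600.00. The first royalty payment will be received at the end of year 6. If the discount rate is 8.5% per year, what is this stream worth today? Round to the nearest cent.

Value at end of year 5: C / r = €26,600.00 / 0.085 = €312,941.1765
Discount to today: PV = €312,941.1765 / (1 + 0.085)^5 = €312,941.1765 / 1.503657 = €208,120.10

€208120.10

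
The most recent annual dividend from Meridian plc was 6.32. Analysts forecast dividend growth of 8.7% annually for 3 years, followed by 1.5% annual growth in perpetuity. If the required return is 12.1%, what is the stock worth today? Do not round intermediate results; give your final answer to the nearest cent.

73.01

D_1 = 6.86984
D_2 = 7.46752
D_3 = 8.11719
Terminal value at year 3: TV = D_3×(1+g_2)/(r−g_2) = 8.23895/0.106 = 77.72592
P_0 = D_1/(1+r)^1 + D_2/(1+r)^2 + D_3/(1+r)^3 + TV/(1+r)^3
    = 6.12831 + 5.94244 + 5.76221 + 55.17585 = 73.00882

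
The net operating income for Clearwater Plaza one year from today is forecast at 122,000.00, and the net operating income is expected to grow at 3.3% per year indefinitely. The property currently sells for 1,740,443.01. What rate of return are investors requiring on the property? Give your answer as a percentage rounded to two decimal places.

10.31%

P = D₁/(r − g) ⇒ r = D₁/P + g = 122,000.0000/1,740,443.01 + 0.033 = 0.070097 + 0.033 = 0.103097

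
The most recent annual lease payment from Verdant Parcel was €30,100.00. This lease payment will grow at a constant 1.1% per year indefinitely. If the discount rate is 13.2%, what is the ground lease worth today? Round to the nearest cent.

D₁ = D₀ × (1 + g) = €30,100.00 × 1.011 = €30,431.1000
Growing perpetuity: P = D₁ / (r − g) = €30,431.1000 / (0.132 − 0.011) = €251,496.69

€251496.69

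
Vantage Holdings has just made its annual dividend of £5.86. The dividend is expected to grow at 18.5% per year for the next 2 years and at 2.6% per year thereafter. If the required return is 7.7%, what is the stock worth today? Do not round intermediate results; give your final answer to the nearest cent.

£156.26

D_1 = 6.94410
D_2 = 8.22876
Terminal value at year 2: TV = D_2×(1+g_2)/(r−g_2) = 8.44271/0.051 = 165.54326
P_0 = D_1/(1+r)^1 + D_2/(1+r)^2 + TV/(1+r)^2
    = 6.44763 + 7.09419 + 142.71844 = 156.26027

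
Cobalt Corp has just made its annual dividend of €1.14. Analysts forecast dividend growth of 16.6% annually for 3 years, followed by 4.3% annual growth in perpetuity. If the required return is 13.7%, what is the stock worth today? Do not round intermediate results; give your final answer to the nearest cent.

D_1 = 1.32924
D_2 = 1.54989
D_3 = 1.80718
Terminal value at year 3: TV = D_3×(1+g_2)/(r−g_2) = 1.88488/0.094 = 20.05197
P_0 = D_1/(1+r)^1 + D_2/(1+r)^2 + D_3/(1+r)^3 + TV/(1+r)^3
    = 1.16908 + 1.19889 + 1.22947 + 13.64192 = 17.23937

€17.24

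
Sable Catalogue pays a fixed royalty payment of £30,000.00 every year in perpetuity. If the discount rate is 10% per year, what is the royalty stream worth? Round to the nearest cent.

£300000.00

Level perpetuity: PV = C / r = £30,000.00 / 0.1 = £300,000.00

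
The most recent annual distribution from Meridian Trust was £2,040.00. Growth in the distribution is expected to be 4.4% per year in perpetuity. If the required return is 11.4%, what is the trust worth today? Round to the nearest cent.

£30425.14

D₁ = D₀ × (1 + g) = £2,040.00 × 1.044 = £2,129.7600
Growing perpetuity: P = D₁ / (r − g) = £2,129.7600 / (0.114 − 0.044) = £30,425.14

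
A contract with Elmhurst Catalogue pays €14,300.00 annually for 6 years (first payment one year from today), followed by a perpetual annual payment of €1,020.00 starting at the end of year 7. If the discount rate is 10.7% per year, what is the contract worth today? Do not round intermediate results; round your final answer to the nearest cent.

PV of 6-year annuity: €14,300.00 × [1 − (1+0.107)^−6] / 0.107 = 61023.13918
Perpetuity value at year 6: €1,020.00 / 0.107 = 9532.71028
PV of perpetuity: 9532.71028 / (1+0.107)^6 = 5180.01084
Total PV = 61023.13918 + 5180.01084 = 66203.15002

€66203.15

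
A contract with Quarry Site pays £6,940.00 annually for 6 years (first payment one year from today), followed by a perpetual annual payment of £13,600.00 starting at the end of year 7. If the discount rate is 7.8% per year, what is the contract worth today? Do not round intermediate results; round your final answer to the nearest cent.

PV of 6-year annuity: £6,940.00 × [1 − (1+0.078)^−6] / 0.078 = 32278.37426
Perpetuity value at year 6: £13,600.00 / 0.078 = 174358.97436
PV of perpetuity: 174358.97436 / (1+0.078)^6 = 111104.52336
Total PV = 32278.37426 + 111104.52336 = 143382.89762

£143382.90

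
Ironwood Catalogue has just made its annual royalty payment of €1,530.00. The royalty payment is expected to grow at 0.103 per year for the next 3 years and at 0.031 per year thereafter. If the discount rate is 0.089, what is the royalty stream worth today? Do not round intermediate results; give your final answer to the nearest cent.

D_1 = 1687.59000
D_2 = 1861.41177
D_3 = 2053.13718
Terminal value at year 3: TV = D_3×(1+g_2)/(r−g_2) = 2116.78443/0.058 = 36496.28336
P_0 = D_1/(1+r)^1 + D_2/(1+r)^2 + D_3/(1+r)^3 + TV/(1+r)^3
    = 1549.66942 + 1569.59171 + 1589.77012 + 28259.53430 = 32968.56554

€32968.57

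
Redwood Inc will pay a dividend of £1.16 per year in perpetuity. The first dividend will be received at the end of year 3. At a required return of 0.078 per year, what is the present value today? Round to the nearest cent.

£12.80

Value at end of year 2: C / r = £1.16 / 0.078 = £14.8718
Discount to today: PV = £14.8718 / (1 + 0.078)^2 = £14.8718 / 1.162084 = £12.80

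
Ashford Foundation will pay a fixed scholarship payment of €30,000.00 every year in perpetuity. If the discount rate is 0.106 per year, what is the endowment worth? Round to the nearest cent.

€283018.87

Level perpetuity: PV = C / r = €30,000.00 / 0.106 = €283,018.87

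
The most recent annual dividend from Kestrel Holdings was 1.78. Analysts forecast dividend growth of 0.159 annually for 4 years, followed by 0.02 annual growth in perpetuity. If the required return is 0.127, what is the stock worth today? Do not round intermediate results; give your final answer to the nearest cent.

26.62

D_1 = 2.06302
D_2 = 2.39104
D_3 = 2.77122
D_4 = 3.21184
Terminal value at year 4: TV = D_4×(1+g_2)/(r−g_2) = 3.27608/0.107 = 30.61753
P_0 = D_1/(1+r)^1 + D_2/(1+r)^2 + D_3/(1+r)^3 + D_4/(1+r)^4 + TV/(1+r)^4
    = 1.83054 + 1.88252 + 1.93597 + 1.99094 + 18.97905 = 26.61902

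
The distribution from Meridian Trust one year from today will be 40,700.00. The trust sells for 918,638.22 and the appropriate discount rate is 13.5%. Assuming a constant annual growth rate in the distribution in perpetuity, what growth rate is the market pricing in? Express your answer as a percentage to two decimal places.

P = D₁/(r−g) ⇒ g = r − D₁/P = 0.135 − 40,700.00/918,638.22 = 0.090695

9.07%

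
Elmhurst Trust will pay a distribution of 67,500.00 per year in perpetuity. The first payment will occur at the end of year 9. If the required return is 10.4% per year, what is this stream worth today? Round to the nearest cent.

Value at end of year 8: C / r = 67,500.00 / 0.104 = 649,038.4615
Discount to today: PV = 649,038.4615 / (1 + 0.104)^8 = 649,038.4615 / 2.206747 = 294,115.46

294115.46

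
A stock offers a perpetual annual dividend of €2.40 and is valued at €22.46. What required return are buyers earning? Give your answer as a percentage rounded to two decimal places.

P = C/r ⇒ r = C/P = €2.40/€22.46 = 0.106857

10.69%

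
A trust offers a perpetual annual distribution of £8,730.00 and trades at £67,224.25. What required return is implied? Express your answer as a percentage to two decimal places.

P = C/r ⇒ r = C/P = £8,730.00/£67,224.25 = 0.129864

12.99%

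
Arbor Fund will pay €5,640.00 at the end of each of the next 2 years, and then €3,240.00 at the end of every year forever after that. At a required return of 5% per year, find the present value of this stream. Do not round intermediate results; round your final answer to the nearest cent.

PV of 2-year annuity: €5,640.00 × [1 − (1+0.05)^−2] / 0.05 = 10487.07483
Perpetuity value at year 2: €3,240.00 / 0.05 = 64800.00000
PV of perpetuity: 64800.00000 / (1+0.05)^2 = 58775.51020
Total PV = 10487.07483 + 58775.51020 = 69262.58503

€69262.59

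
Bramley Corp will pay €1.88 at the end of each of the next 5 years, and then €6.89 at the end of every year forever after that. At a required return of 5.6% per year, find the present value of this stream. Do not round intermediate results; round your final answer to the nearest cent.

PV of 5-year annuity: €1.88 × [1 − (1+0.056)^−5] / 0.056 = 8.00617
Perpetuity value at year 5: €6.89 / 0.056 = 123.03571
PV of perpetuity: 123.03571 / (1+0.056)^5 = 93.69396
Total PV = 8.00617 + 93.69396 = 101.70013

€101.70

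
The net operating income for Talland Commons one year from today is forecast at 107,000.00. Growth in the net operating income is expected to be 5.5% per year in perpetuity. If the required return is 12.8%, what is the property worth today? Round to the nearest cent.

Growing perpetuity: P = D₁ / (r − g) = 107,000.0000 / (0.128 − 0.055) = 1,465,753.42

1465753.42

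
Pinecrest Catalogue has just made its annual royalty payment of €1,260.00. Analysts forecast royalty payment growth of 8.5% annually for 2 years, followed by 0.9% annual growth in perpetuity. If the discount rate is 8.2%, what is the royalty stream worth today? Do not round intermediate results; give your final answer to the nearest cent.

€20042.82

D_1 = 1367.10000
D_2 = 1483.30350
Terminal value at year 2: TV = D_2×(1+g_2)/(r−g_2) = 1496.65323/0.073 = 20502.09906
P_0 = D_1/(1+r)^1 + D_2/(1+r)^2 + TV/(1+r)^2
    = 1263.49353 + 1266.99675 + 17512.32490 = 20042.81518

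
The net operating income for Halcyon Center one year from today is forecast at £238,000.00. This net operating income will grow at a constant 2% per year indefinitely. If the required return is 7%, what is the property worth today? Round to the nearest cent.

£4760000.00

Growing perpetuity: P = D₁ / (r − g) = £238,000.0000 / (0.07 − 0.02) = £4,760,000.00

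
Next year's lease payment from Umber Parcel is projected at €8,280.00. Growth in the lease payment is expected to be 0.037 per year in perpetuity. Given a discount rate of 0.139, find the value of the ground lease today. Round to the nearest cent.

Growing perpetuity: P = D₁ / (r − g) = €8,280.0000 / (0.139 − 0.037) = €81,176.47

€81176.47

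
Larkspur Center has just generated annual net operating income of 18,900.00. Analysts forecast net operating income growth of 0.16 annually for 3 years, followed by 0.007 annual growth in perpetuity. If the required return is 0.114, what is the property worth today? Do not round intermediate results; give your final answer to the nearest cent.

262341.57

D_1 = 21924.00000
D_2 = 25431.84000
D_3 = 29500.93440
Terminal value at year 3: TV = D_3×(1+g_2)/(r−g_2) = 29707.44094/0.107 = 277639.63496
P_0 = D_1/(1+r)^1 + D_2/(1+r)^2 + D_3/(1+r)^3 + TV/(1+r)^3
    = 19680.43088 + 20493.08781 + 21339.30149 + 200828.75327 = 262341.57345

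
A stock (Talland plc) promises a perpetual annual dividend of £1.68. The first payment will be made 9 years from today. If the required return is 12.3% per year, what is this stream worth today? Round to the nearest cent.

Value at end of year 8: C / r = £1.68 / 0.123 = £13.6585
Discount to today: PV = £13.6585 / (1 + 0.123)^8 = £13.6585 / 2.529520 = £5.40

£5.40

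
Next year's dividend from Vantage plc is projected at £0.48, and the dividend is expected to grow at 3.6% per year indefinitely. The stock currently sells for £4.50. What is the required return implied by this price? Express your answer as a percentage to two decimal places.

P = D₁/(r − g) ⇒ r = D₁/P + g = £0.4800/£4.50 + 0.036 = 0.106667 + 0.036 = 0.142667

14.27%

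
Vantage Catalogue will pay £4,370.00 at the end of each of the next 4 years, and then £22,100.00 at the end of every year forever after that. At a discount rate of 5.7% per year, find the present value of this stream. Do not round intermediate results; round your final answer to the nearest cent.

PV of 4-year annuity: £4,370.00 × [1 − (1+0.057)^−4] / 0.057 = 15247.11640
Perpetuity value at year 4: £22,100.00 / 0.057 = 387719.29825
PV of perpetuity: 387719.29825 / (1+0.057)^4 = 310611.45558
Total PV = 15247.11640 + 310611.45558 = 325858.57198

£325858.57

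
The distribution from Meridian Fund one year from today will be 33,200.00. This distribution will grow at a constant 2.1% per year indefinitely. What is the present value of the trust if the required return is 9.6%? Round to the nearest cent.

442666.67

Growing perpetuity: P = D₁ / (r − g) = 33,200.0000 / (0.096 − 0.021) = 442,666.67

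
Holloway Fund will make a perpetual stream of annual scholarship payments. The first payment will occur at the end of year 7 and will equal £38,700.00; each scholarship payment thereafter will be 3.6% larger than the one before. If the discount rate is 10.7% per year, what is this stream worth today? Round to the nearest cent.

£296187.61

Value at end of year 6: C₁ / (r − g) = £38,700.00 / (0.107 − 0.036) = £545,070.4225
Discount to today: PV = £545,070.4225 / (1 + 0.107)^6 = £545,070.4225 / 1.840288 = £296,187.61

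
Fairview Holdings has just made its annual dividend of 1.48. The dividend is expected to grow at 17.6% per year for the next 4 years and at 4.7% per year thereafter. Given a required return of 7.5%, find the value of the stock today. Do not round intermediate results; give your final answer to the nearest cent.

D_1 = 1.74048
D_2 = 2.04680
D_3 = 2.40704
D_4 = 2.83068
Terminal value at year 4: TV = D_4×(1+g_2)/(r−g_2) = 2.96372/0.028 = 105.84727
P_0 = D_1/(1+r)^1 + D_2/(1+r)^2 + D_3/(1+r)^3 + D_4/(1+r)^4 + TV/(1+r)^4
    = 1.61905 + 1.77117 + 1.93757 + 2.11962 + 79.25849 = 86.70590

86.71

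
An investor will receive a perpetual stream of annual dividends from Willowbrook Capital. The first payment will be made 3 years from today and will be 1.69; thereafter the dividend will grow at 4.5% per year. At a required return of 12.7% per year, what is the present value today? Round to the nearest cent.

16.23

Value at end of year 2: C₁ / (r − g) = 1.69 / (0.127 − 0.045) = 20.6098
Discount to today: PV = 20.6098 / (1 + 0.127)^2 = 20.6098 / 1.270129 = 16.23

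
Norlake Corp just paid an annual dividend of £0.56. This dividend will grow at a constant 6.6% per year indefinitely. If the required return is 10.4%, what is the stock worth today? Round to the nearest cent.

£15.71

D₁ = D₀ × (1 + g) = £0.56 × 1.066 = £0.5970
Growing perpetuity: P = D₁ / (r − g) = £0.5970 / (0.104 − 0.066) = £15.71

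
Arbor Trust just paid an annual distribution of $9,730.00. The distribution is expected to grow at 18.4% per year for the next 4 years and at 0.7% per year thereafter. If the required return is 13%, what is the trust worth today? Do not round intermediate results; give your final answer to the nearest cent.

D_1 = 11520.32000
D_2 = 13640.05888
D_3 = 16149.82971
D_4 = 19121.39838
Terminal value at year 4: TV = D_4×(1+g_2)/(r−g_2) = 19255.24817/0.123 = 156546.73309
P_0 = D_1/(1+r)^1 + D_2/(1+r)^2 + D_3/(1+r)^3 + D_4/(1+r)^4 + TV/(1+r)^4
    = 10194.97345 + 10682.16687 + 11192.64210 + 11727.51173 + 96013.04316 = 139810.33732

$139810.34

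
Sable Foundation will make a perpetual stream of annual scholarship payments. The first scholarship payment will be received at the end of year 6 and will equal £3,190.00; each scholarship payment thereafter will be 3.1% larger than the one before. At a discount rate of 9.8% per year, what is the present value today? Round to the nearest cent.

£29833.50

Value at end of year 5: C₁ / (r − g) = £3,190.00 / (0.098 − 0.031) = £47,611.9403
Discount to today: PV = £47,611.9403 / (1 + 0.098)^5 = £47,611.9403 / 1.595922 = £29,833.50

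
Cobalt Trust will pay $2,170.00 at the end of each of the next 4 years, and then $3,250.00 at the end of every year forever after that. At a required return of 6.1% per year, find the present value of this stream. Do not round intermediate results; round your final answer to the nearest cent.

$49544.93

PV of 4-year annuity: $2,170.00 × [1 − (1+0.061)^−4] / 0.061 = 7502.09316
Perpetuity value at year 4: $3,250.00 / 0.061 = 53278.68852
PV of perpetuity: 53278.68852 / (1+0.061)^4 = 42042.83471
Total PV = 7502.09316 + 42042.83471 = 49544.92787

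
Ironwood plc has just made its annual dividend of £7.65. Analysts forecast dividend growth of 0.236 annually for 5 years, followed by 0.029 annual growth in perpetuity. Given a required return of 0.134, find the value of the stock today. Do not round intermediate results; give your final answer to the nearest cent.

D_1 = 9.45540
D_2 = 11.68687
D_3 = 14.44498
D_4 = 17.85399
D_5 = 22.06753
Terminal value at year 5: TV = D_5×(1+g_2)/(r−g_2) = 22.70749/0.105 = 216.26183
P_0 = D_1/(1+r)^1 + D_2/(1+r)^2 + D_3/(1+r)^3 + D_4/(1+r)^4 + D_5/(1+r)^5 + TV/(1+r)^5
    = 8.33810 + 9.08808 + 9.90553 + 10.79650 + 11.76762 + 115.32264 = 165.21847

£165.22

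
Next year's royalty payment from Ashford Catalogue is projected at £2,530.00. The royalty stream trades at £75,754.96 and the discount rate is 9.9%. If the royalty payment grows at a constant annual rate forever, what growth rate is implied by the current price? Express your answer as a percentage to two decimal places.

6.56%

P = D₁/(r−g) ⇒ g = r − D₁/P = 0.099 − £2,530.00/£75,754.96 = 0.065603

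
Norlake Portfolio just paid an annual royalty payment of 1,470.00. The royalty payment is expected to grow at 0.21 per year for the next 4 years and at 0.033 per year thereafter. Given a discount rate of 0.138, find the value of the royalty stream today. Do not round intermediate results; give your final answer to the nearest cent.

D_1 = 1778.70000
D_2 = 2152.22700
D_3 = 2604.19467
D_4 = 3151.07555
Terminal value at year 4: TV = D_4×(1+g_2)/(r−g_2) = 3255.06104/0.105 = 31000.58137
P_0 = D_1/(1+r)^1 + D_2/(1+r)^2 + D_3/(1+r)^3 + D_4/(1+r)^4 + TV/(1+r)^4
    = 1563.00527 + 1661.89489 + 1767.04113 + 1878.83987 + 18484.20559 = 25354.98675

25354.99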